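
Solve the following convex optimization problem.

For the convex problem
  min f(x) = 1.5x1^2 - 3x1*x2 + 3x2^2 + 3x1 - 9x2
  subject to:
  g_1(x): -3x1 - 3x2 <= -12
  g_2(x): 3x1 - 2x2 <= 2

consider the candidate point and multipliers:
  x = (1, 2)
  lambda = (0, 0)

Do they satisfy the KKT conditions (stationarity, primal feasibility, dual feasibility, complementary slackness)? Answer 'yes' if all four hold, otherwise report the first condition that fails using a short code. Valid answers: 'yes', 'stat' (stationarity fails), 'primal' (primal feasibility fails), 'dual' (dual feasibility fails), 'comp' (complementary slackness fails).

Gradient of f: grad f(x) = Q x + c = (0, 0)
Constraint values g_i(x) = a_i^T x - b_i:
  g_1((1, 2)) = 3
  g_2((1, 2)) = -3
Stationarity residual: grad f(x) + sum_i lambda_i a_i = (0, 0)
  -> stationarity OK
Primal feasibility (all g_i <= 0): FAILS
Dual feasibility (all lambda_i >= 0): OK
Complementary slackness (lambda_i * g_i(x) = 0 for all i): OK

Verdict: the first failing condition is primal_feasibility -> primal.

primal


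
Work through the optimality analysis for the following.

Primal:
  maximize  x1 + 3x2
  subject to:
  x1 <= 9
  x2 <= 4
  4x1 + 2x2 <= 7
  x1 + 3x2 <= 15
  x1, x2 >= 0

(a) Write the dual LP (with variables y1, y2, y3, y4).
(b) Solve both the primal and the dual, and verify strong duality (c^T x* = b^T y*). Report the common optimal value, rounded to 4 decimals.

The standard primal-dual pair for 'max c^T x s.t. A x <= b, x >= 0' is:
  Dual:  min b^T y  s.t.  A^T y >= c,  y >= 0.

So the dual LP is:
  minimize  9y1 + 4y2 + 7y3 + 15y4
  subject to:
    y1 + 4y3 + y4 >= 1
    y2 + 2y3 + 3y4 >= 3
    y1, y2, y3, y4 >= 0

Solving the primal: x* = (0, 3.5).
  primal value c^T x* = 10.5.
Solving the dual: y* = (0, 0, 1.5, 0).
  dual value b^T y* = 10.5.
Strong duality: c^T x* = b^T y*. Confirmed.

10.5


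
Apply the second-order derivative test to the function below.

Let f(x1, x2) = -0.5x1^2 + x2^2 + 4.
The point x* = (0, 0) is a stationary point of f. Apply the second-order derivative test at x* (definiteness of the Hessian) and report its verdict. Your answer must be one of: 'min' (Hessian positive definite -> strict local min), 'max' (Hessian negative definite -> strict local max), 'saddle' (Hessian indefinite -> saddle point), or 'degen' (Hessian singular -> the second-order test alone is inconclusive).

Compute the Hessian H = grad^2 f:
  H = [[-1, 0], [0, 2]]
Verify stationarity: grad f(x*) = H x* + g = (0, 0).
Eigenvalues of H: -1, 2.
Eigenvalues have mixed signs, so H is indefinite -> x* is a saddle point.

saddle


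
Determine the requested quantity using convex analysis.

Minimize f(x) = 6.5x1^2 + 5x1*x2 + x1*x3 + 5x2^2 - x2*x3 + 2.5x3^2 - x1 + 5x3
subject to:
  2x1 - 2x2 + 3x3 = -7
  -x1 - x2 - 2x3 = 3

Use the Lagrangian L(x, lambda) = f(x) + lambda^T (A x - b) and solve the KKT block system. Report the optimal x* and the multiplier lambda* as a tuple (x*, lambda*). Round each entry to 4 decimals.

Form the Lagrangian:
  L(x, lambda) = (1/2) x^T Q x + c^T x + lambda^T (A x - b)
Stationarity (grad_x L = 0): Q x + c + A^T lambda = 0.
Primal feasibility: A x = b.

This gives the KKT block system:
  [ Q   A^T ] [ x     ]   [-c ]
  [ A    0  ] [ lambda ] = [ b ]

Solving the linear system:
  x*      = (-0.3178, 0.6689, -1.6756)
  lambda* = (2.5594, 1.6569)
  f(x*)   = 2.4426

x* = (-0.3178, 0.6689, -1.6756), lambda* = (2.5594, 1.6569)


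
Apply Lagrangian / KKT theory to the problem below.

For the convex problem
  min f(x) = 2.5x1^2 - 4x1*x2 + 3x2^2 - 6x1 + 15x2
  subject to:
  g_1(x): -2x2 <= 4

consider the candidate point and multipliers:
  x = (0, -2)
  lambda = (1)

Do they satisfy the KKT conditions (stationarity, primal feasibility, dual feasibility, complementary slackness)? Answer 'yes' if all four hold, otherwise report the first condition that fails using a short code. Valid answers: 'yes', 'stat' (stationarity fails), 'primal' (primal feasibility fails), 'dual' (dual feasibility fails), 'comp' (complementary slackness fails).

Gradient of f: grad f(x) = Q x + c = (2, 3)
Constraint values g_i(x) = a_i^T x - b_i:
  g_1((0, -2)) = 0
Stationarity residual: grad f(x) + sum_i lambda_i a_i = (2, 1)
  -> stationarity FAILS
Primal feasibility (all g_i <= 0): OK
Dual feasibility (all lambda_i >= 0): OK
Complementary slackness (lambda_i * g_i(x) = 0 for all i): OK

Verdict: the first failing condition is stationarity -> stat.

stat


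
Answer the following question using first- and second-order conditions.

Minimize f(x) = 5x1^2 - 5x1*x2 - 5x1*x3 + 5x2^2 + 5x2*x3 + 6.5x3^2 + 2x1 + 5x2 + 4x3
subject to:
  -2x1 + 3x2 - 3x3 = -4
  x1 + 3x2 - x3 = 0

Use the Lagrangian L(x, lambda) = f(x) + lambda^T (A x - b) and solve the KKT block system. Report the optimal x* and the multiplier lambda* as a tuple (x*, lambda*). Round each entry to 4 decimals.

Form the Lagrangian:
  L(x, lambda) = (1/2) x^T Q x + c^T x + lambda^T (A x - b)
Stationarity (grad_x L = 0): Q x + c + A^T lambda = 0.
Primal feasibility: A x = b.

This gives the KKT block system:
  [ Q   A^T ] [ x     ]   [-c ]
  [ A    0  ] [ lambda ] = [ b ]

Solving the linear system:
  x*      = (0.9678, -0.1399, 0.5483)
  lambda* = (3.045, -3.5462)
  f(x*)   = 7.8048

x* = (0.9678, -0.1399, 0.5483), lambda* = (3.045, -3.5462)


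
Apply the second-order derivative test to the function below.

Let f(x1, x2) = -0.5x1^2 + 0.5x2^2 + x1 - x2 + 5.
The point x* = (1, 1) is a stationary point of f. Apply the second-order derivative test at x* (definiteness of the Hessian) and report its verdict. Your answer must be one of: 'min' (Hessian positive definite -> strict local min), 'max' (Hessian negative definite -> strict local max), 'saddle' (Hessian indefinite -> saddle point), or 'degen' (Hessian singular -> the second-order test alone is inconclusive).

Compute the Hessian H = grad^2 f:
  H = [[-1, 0], [0, 1]]
Verify stationarity: grad f(x*) = H x* + g = (0, 0).
Eigenvalues of H: -1, 1.
Eigenvalues have mixed signs, so H is indefinite -> x* is a saddle point.

saddle


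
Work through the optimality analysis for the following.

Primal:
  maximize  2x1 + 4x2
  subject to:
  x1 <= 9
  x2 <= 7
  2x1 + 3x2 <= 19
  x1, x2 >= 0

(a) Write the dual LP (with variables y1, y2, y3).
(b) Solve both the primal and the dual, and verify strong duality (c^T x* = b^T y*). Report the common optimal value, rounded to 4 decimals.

The standard primal-dual pair for 'max c^T x s.t. A x <= b, x >= 0' is:
  Dual:  min b^T y  s.t.  A^T y >= c,  y >= 0.

So the dual LP is:
  minimize  9y1 + 7y2 + 19y3
  subject to:
    y1 + 2y3 >= 2
    y2 + 3y3 >= 4
    y1, y2, y3 >= 0

Solving the primal: x* = (0, 6.3333).
  primal value c^T x* = 25.3333.
Solving the dual: y* = (0, 0, 1.3333).
  dual value b^T y* = 25.3333.
Strong duality: c^T x* = b^T y*. Confirmed.

25.3333


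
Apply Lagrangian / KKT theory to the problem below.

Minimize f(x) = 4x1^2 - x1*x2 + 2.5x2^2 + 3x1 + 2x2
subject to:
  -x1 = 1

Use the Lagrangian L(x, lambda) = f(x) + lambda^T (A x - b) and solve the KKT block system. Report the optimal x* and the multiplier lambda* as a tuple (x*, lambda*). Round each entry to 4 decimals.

Form the Lagrangian:
  L(x, lambda) = (1/2) x^T Q x + c^T x + lambda^T (A x - b)
Stationarity (grad_x L = 0): Q x + c + A^T lambda = 0.
Primal feasibility: A x = b.

This gives the KKT block system:
  [ Q   A^T ] [ x     ]   [-c ]
  [ A    0  ] [ lambda ] = [ b ]

Solving the linear system:
  x*      = (-1, -0.6)
  lambda* = (-4.4)
  f(x*)   = 0.1

x* = (-1, -0.6), lambda* = (-4.4)


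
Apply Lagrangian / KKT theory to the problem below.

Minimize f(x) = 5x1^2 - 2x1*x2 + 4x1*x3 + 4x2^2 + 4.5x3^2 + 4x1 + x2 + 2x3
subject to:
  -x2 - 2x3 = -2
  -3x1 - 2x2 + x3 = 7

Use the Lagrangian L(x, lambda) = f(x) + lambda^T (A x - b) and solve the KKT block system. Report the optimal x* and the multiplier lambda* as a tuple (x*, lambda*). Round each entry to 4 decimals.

Form the Lagrangian:
  L(x, lambda) = (1/2) x^T Q x + c^T x + lambda^T (A x - b)
Stationarity (grad_x L = 0): Q x + c + A^T lambda = 0.
Primal feasibility: A x = b.

This gives the KKT block system:
  [ Q   A^T ] [ x     ]   [-c ]
  [ A    0  ] [ lambda ] = [ b ]

Solving the linear system:
  x*      = (-1.5285, -0.5658, 1.2829)
  lambda* = (2.8789, -1.674)
  f(x*)   = 6.681

x* = (-1.5285, -0.5658, 1.2829), lambda* = (2.8789, -1.674)


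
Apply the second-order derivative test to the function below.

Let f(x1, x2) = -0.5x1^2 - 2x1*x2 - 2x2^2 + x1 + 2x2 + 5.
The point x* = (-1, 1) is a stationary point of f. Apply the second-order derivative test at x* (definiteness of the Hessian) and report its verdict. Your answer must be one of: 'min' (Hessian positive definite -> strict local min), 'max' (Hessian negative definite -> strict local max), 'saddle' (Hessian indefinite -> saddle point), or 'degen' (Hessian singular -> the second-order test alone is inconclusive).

Compute the Hessian H = grad^2 f:
  H = [[-1, -2], [-2, -4]]
Verify stationarity: grad f(x*) = H x* + g = (0, 0).
Eigenvalues of H: -5, 0.
H has a zero eigenvalue (singular; negative semidefinite but not definite), so H is neither positive definite, negative definite, nor indefinite. The second-order test alone is inconclusive -> degen.
(Indeed, f is constant along the null direction of H through x*, so x* is not a strict local extremum.)

degen


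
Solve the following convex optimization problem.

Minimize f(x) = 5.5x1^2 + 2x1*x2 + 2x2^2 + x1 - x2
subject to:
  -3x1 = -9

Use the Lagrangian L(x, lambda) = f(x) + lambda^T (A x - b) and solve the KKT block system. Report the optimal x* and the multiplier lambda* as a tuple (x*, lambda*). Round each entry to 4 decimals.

Form the Lagrangian:
  L(x, lambda) = (1/2) x^T Q x + c^T x + lambda^T (A x - b)
Stationarity (grad_x L = 0): Q x + c + A^T lambda = 0.
Primal feasibility: A x = b.

This gives the KKT block system:
  [ Q   A^T ] [ x     ]   [-c ]
  [ A    0  ] [ lambda ] = [ b ]

Solving the linear system:
  x*      = (3, -1.25)
  lambda* = (10.5)
  f(x*)   = 49.375

x* = (3, -1.25), lambda* = (10.5)


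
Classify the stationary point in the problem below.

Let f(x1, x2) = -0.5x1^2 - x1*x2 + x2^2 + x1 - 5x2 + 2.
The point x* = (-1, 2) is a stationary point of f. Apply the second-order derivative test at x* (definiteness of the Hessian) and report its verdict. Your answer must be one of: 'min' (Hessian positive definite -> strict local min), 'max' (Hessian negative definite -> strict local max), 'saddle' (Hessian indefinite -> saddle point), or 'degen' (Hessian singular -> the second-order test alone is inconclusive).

Compute the Hessian H = grad^2 f:
  H = [[-1, -1], [-1, 2]]
Verify stationarity: grad f(x*) = H x* + g = (0, 0).
Eigenvalues of H: -1.3028, 2.3028.
Eigenvalues have mixed signs, so H is indefinite -> x* is a saddle point.

saddle


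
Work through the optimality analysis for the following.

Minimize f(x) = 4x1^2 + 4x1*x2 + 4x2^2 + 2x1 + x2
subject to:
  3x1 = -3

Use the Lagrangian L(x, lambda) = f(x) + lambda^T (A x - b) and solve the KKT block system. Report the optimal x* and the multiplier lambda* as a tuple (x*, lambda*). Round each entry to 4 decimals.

Form the Lagrangian:
  L(x, lambda) = (1/2) x^T Q x + c^T x + lambda^T (A x - b)
Stationarity (grad_x L = 0): Q x + c + A^T lambda = 0.
Primal feasibility: A x = b.

This gives the KKT block system:
  [ Q   A^T ] [ x     ]   [-c ]
  [ A    0  ] [ lambda ] = [ b ]

Solving the linear system:
  x*      = (-1, 0.375)
  lambda* = (1.5)
  f(x*)   = 1.4375

x* = (-1, 0.375), lambda* = (1.5)


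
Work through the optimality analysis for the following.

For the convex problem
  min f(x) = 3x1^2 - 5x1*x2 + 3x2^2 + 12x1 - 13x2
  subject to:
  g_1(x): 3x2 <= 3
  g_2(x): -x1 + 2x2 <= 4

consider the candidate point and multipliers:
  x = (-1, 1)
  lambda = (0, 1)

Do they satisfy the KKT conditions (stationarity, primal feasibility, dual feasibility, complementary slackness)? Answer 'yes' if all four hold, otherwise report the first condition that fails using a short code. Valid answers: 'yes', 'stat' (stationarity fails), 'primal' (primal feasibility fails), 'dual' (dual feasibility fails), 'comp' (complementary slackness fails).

Gradient of f: grad f(x) = Q x + c = (1, -2)
Constraint values g_i(x) = a_i^T x - b_i:
  g_1((-1, 1)) = 0
  g_2((-1, 1)) = -1
Stationarity residual: grad f(x) + sum_i lambda_i a_i = (0, 0)
  -> stationarity OK
Primal feasibility (all g_i <= 0): OK
Dual feasibility (all lambda_i >= 0): OK
Complementary slackness (lambda_i * g_i(x) = 0 for all i): FAILS

Verdict: the first failing condition is complementary_slackness -> comp.

comp


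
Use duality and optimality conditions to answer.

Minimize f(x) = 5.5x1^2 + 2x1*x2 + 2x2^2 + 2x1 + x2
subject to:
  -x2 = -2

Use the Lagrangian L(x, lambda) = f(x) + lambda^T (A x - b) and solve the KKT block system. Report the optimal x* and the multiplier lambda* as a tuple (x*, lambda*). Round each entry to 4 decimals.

Form the Lagrangian:
  L(x, lambda) = (1/2) x^T Q x + c^T x + lambda^T (A x - b)
Stationarity (grad_x L = 0): Q x + c + A^T lambda = 0.
Primal feasibility: A x = b.

This gives the KKT block system:
  [ Q   A^T ] [ x     ]   [-c ]
  [ A    0  ] [ lambda ] = [ b ]

Solving the linear system:
  x*      = (-0.5455, 2)
  lambda* = (7.9091)
  f(x*)   = 8.3636

x* = (-0.5455, 2), lambda* = (7.9091)


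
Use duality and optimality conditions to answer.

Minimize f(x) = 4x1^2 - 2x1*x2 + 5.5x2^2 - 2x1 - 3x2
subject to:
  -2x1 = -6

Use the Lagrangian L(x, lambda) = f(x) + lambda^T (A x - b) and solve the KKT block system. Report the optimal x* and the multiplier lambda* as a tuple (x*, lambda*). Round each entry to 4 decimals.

Form the Lagrangian:
  L(x, lambda) = (1/2) x^T Q x + c^T x + lambda^T (A x - b)
Stationarity (grad_x L = 0): Q x + c + A^T lambda = 0.
Primal feasibility: A x = b.

This gives the KKT block system:
  [ Q   A^T ] [ x     ]   [-c ]
  [ A    0  ] [ lambda ] = [ b ]

Solving the linear system:
  x*      = (3, 0.8182)
  lambda* = (10.1818)
  f(x*)   = 26.3182

x* = (3, 0.8182), lambda* = (10.1818)


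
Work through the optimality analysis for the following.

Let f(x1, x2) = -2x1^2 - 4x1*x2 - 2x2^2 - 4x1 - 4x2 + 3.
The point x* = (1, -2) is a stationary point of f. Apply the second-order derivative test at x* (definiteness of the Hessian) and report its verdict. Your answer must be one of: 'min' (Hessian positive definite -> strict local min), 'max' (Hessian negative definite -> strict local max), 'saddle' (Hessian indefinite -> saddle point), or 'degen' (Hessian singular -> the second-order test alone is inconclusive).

Compute the Hessian H = grad^2 f:
  H = [[-4, -4], [-4, -4]]
Verify stationarity: grad f(x*) = H x* + g = (0, 0).
Eigenvalues of H: -8, 0.
H has a zero eigenvalue (singular; negative semidefinite but not definite), so H is neither positive definite, negative definite, nor indefinite. The second-order test alone is inconclusive -> degen.
(Indeed, f is constant along the null direction of H through x*, so x* is not a strict local extremum.)

degen


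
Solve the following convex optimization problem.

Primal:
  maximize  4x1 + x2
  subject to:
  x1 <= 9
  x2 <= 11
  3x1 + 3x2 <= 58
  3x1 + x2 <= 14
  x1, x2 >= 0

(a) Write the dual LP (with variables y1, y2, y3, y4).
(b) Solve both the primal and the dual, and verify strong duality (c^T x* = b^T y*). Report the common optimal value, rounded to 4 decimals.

The standard primal-dual pair for 'max c^T x s.t. A x <= b, x >= 0' is:
  Dual:  min b^T y  s.t.  A^T y >= c,  y >= 0.

So the dual LP is:
  minimize  9y1 + 11y2 + 58y3 + 14y4
  subject to:
    y1 + 3y3 + 3y4 >= 4
    y2 + 3y3 + y4 >= 1
    y1, y2, y3, y4 >= 0

Solving the primal: x* = (4.6667, 0).
  primal value c^T x* = 18.6667.
Solving the dual: y* = (0, 0, 0, 1.3333).
  dual value b^T y* = 18.6667.
Strong duality: c^T x* = b^T y*. Confirmed.

18.6667


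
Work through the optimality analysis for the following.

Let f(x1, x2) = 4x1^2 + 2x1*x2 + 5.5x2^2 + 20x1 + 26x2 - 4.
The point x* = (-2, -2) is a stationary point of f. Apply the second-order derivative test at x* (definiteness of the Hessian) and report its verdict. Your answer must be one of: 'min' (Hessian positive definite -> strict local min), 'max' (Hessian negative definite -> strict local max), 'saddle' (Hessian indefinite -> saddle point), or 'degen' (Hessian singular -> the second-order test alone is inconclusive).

Compute the Hessian H = grad^2 f:
  H = [[8, 2], [2, 11]]
Verify stationarity: grad f(x*) = H x* + g = (0, 0).
Eigenvalues of H: 7, 12.
Both eigenvalues > 0, so H is positive definite -> x* is a strict local min.

min


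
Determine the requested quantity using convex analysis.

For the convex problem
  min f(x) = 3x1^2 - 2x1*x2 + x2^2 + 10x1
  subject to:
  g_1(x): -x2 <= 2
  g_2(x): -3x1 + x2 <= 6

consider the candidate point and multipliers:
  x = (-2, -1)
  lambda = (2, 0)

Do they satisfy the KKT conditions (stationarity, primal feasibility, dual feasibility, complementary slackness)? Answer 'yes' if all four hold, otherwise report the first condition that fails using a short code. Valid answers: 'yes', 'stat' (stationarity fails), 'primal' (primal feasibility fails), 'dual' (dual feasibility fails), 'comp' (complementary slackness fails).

Gradient of f: grad f(x) = Q x + c = (0, 2)
Constraint values g_i(x) = a_i^T x - b_i:
  g_1((-2, -1)) = -1
  g_2((-2, -1)) = -1
Stationarity residual: grad f(x) + sum_i lambda_i a_i = (0, 0)
  -> stationarity OK
Primal feasibility (all g_i <= 0): OK
Dual feasibility (all lambda_i >= 0): OK
Complementary slackness (lambda_i * g_i(x) = 0 for all i): FAILS

Verdict: the first failing condition is complementary_slackness -> comp.

comp


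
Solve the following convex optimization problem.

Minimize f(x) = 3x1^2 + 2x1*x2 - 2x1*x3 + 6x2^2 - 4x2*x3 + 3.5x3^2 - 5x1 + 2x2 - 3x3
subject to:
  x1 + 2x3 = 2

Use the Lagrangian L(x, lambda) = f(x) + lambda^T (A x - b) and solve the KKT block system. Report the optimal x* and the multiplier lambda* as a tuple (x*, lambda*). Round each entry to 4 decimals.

Form the Lagrangian:
  L(x, lambda) = (1/2) x^T Q x + c^T x + lambda^T (A x - b)
Stationarity (grad_x L = 0): Q x + c + A^T lambda = 0.
Primal feasibility: A x = b.

This gives the KKT block system:
  [ Q   A^T ] [ x     ]   [-c ]
  [ A    0  ] [ lambda ] = [ b ]

Solving the linear system:
  x*      = (0.9901, -0.1634, 0.505)
  lambda* = (0.396)
  f(x*)   = -3.7921

x* = (0.9901, -0.1634, 0.505), lambda* = (0.396)


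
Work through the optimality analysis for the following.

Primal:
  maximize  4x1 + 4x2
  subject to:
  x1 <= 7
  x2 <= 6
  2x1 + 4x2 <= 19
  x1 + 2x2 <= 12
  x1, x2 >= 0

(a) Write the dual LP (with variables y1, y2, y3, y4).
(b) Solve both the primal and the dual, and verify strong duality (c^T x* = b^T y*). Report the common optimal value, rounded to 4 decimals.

The standard primal-dual pair for 'max c^T x s.t. A x <= b, x >= 0' is:
  Dual:  min b^T y  s.t.  A^T y >= c,  y >= 0.

So the dual LP is:
  minimize  7y1 + 6y2 + 19y3 + 12y4
  subject to:
    y1 + 2y3 + y4 >= 4
    y2 + 4y3 + 2y4 >= 4
    y1, y2, y3, y4 >= 0

Solving the primal: x* = (7, 1.25).
  primal value c^T x* = 33.
Solving the dual: y* = (2, 0, 1, 0).
  dual value b^T y* = 33.
Strong duality: c^T x* = b^T y*. Confirmed.

33


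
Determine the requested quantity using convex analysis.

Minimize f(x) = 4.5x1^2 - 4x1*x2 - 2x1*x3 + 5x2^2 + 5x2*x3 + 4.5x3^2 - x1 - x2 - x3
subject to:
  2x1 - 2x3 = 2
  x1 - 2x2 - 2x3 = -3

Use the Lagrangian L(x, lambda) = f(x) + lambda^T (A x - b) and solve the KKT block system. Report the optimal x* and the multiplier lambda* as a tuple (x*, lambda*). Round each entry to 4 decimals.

Form the Lagrangian:
  L(x, lambda) = (1/2) x^T Q x + c^T x + lambda^T (A x - b)
Stationarity (grad_x L = 0): Q x + c + A^T lambda = 0.
Primal feasibility: A x = b.

This gives the KKT block system:
  [ Q   A^T ] [ x     ]   [-c ]
  [ A    0  ] [ lambda ] = [ b ]

Solving the linear system:
  x*      = (1.0323, 1.9839, 0.0323)
  lambda* = (-3.8629, 7.4355)
  f(x*)   = 13.4919

x* = (1.0323, 1.9839, 0.0323), lambda* = (-3.8629, 7.4355)


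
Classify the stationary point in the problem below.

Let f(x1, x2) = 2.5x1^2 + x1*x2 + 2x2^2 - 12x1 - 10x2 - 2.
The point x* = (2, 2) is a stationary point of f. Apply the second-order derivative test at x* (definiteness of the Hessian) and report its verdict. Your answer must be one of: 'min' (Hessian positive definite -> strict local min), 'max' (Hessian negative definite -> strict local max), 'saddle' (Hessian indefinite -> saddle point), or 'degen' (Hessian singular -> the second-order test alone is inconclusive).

Compute the Hessian H = grad^2 f:
  H = [[5, 1], [1, 4]]
Verify stationarity: grad f(x*) = H x* + g = (0, 0).
Eigenvalues of H: 3.382, 5.618.
Both eigenvalues > 0, so H is positive definite -> x* is a strict local min.

min


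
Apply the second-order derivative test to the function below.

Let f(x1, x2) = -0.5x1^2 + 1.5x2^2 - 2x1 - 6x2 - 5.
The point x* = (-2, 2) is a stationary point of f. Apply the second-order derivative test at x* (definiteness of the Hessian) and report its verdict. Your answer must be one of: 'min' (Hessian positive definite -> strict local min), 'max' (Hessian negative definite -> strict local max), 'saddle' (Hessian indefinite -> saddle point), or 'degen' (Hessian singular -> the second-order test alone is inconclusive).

Compute the Hessian H = grad^2 f:
  H = [[-1, 0], [0, 3]]
Verify stationarity: grad f(x*) = H x* + g = (0, 0).
Eigenvalues of H: -1, 3.
Eigenvalues have mixed signs, so H is indefinite -> x* is a saddle point.

saddle


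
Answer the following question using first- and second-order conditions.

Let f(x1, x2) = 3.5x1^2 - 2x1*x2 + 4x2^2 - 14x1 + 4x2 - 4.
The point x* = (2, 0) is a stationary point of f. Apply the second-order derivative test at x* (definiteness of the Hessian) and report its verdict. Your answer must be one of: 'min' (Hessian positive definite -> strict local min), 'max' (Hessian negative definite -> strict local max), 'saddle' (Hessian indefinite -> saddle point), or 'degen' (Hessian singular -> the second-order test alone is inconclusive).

Compute the Hessian H = grad^2 f:
  H = [[7, -2], [-2, 8]]
Verify stationarity: grad f(x*) = H x* + g = (0, 0).
Eigenvalues of H: 5.4384, 9.5616.
Both eigenvalues > 0, so H is positive definite -> x* is a strict local min.

min


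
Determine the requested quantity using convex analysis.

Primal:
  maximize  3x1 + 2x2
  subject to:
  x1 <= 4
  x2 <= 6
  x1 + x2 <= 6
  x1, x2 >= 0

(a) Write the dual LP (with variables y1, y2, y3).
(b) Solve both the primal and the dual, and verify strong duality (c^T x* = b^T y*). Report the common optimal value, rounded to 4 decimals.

The standard primal-dual pair for 'max c^T x s.t. A x <= b, x >= 0' is:
  Dual:  min b^T y  s.t.  A^T y >= c,  y >= 0.

So the dual LP is:
  minimize  4y1 + 6y2 + 6y3
  subject to:
    y1 + y3 >= 3
    y2 + y3 >= 2
    y1, y2, y3 >= 0

Solving the primal: x* = (4, 2).
  primal value c^T x* = 16.
Solving the dual: y* = (1, 0, 2).
  dual value b^T y* = 16.
Strong duality: c^T x* = b^T y*. Confirmed.

16


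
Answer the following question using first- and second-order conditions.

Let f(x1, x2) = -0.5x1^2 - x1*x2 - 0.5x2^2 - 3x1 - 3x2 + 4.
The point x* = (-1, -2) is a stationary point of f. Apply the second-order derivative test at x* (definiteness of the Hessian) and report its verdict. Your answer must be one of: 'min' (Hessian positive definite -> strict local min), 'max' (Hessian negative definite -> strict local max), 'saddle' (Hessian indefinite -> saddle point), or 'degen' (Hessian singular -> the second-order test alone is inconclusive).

Compute the Hessian H = grad^2 f:
  H = [[-1, -1], [-1, -1]]
Verify stationarity: grad f(x*) = H x* + g = (0, 0).
Eigenvalues of H: -2, 0.
H has a zero eigenvalue (singular; negative semidefinite but not definite), so H is neither positive definite, negative definite, nor indefinite. The second-order test alone is inconclusive -> degen.
(Indeed, f is constant along the null direction of H through x*, so x* is not a strict local extremum.)

degen


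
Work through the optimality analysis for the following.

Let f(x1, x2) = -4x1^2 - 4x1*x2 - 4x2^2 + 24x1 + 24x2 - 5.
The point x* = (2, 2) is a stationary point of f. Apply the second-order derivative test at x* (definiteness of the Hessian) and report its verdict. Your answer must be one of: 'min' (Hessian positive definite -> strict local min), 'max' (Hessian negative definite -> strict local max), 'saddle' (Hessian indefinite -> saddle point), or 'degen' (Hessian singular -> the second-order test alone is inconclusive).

Compute the Hessian H = grad^2 f:
  H = [[-8, -4], [-4, -8]]
Verify stationarity: grad f(x*) = H x* + g = (0, 0).
Eigenvalues of H: -12, -4.
Both eigenvalues < 0, so H is negative definite -> x* is a strict local max.

max


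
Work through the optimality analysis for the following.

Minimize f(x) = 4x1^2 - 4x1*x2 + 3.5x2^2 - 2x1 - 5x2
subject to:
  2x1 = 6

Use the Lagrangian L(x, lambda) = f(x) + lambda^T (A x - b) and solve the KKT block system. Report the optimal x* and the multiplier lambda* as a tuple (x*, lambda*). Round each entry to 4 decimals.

Form the Lagrangian:
  L(x, lambda) = (1/2) x^T Q x + c^T x + lambda^T (A x - b)
Stationarity (grad_x L = 0): Q x + c + A^T lambda = 0.
Primal feasibility: A x = b.

This gives the KKT block system:
  [ Q   A^T ] [ x     ]   [-c ]
  [ A    0  ] [ lambda ] = [ b ]

Solving the linear system:
  x*      = (3, 2.4286)
  lambda* = (-6.1429)
  f(x*)   = 9.3571

x* = (3, 2.4286), lambda* = (-6.1429)


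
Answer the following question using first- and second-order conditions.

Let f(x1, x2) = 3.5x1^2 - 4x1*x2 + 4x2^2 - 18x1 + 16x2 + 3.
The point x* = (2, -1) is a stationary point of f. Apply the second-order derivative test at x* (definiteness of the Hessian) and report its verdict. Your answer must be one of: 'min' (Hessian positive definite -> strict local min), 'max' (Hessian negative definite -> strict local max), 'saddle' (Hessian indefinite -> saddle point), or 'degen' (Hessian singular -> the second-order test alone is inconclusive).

Compute the Hessian H = grad^2 f:
  H = [[7, -4], [-4, 8]]
Verify stationarity: grad f(x*) = H x* + g = (0, 0).
Eigenvalues of H: 3.4689, 11.5311.
Both eigenvalues > 0, so H is positive definite -> x* is a strict local min.

min


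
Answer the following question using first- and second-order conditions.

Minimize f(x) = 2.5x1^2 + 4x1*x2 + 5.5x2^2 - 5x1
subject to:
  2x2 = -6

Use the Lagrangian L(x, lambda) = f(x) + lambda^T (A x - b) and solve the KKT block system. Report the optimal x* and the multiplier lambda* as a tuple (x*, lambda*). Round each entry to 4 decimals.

Form the Lagrangian:
  L(x, lambda) = (1/2) x^T Q x + c^T x + lambda^T (A x - b)
Stationarity (grad_x L = 0): Q x + c + A^T lambda = 0.
Primal feasibility: A x = b.

This gives the KKT block system:
  [ Q   A^T ] [ x     ]   [-c ]
  [ A    0  ] [ lambda ] = [ b ]

Solving the linear system:
  x*      = (3.4, -3)
  lambda* = (9.7)
  f(x*)   = 20.6

x* = (3.4, -3), lambda* = (9.7)


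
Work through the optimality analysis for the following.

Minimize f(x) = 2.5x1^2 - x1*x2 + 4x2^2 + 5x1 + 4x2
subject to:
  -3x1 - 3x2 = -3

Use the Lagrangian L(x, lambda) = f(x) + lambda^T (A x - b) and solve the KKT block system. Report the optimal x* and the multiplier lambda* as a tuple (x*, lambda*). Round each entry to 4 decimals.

Form the Lagrangian:
  L(x, lambda) = (1/2) x^T Q x + c^T x + lambda^T (A x - b)
Stationarity (grad_x L = 0): Q x + c + A^T lambda = 0.
Primal feasibility: A x = b.

This gives the KKT block system:
  [ Q   A^T ] [ x     ]   [-c ]
  [ A    0  ] [ lambda ] = [ b ]

Solving the linear system:
  x*      = (0.5333, 0.4667)
  lambda* = (2.4)
  f(x*)   = 5.8667

x* = (0.5333, 0.4667), lambda* = (2.4)


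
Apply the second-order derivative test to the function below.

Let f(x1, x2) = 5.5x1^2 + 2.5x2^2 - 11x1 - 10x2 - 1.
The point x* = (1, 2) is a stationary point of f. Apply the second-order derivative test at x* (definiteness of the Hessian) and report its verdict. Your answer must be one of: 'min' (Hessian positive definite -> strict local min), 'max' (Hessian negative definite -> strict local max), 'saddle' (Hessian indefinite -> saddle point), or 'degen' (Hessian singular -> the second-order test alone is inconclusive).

Compute the Hessian H = grad^2 f:
  H = [[11, 0], [0, 5]]
Verify stationarity: grad f(x*) = H x* + g = (0, 0).
Eigenvalues of H: 5, 11.
Both eigenvalues > 0, so H is positive definite -> x* is a strict local min.

min


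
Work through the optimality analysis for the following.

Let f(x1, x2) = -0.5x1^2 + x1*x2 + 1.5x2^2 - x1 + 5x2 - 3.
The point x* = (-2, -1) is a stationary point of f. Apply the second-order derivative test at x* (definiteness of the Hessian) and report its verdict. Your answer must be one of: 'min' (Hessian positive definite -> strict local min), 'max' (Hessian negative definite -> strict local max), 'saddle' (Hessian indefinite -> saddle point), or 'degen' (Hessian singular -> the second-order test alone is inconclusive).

Compute the Hessian H = grad^2 f:
  H = [[-1, 1], [1, 3]]
Verify stationarity: grad f(x*) = H x* + g = (0, 0).
Eigenvalues of H: -1.2361, 3.2361.
Eigenvalues have mixed signs, so H is indefinite -> x* is a saddle point.

saddle


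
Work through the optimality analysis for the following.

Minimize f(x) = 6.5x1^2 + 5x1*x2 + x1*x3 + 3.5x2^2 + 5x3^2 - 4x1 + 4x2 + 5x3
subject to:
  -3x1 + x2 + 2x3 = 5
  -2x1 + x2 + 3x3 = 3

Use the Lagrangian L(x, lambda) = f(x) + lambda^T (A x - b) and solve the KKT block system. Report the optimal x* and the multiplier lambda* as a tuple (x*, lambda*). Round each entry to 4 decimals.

Form the Lagrangian:
  L(x, lambda) = (1/2) x^T Q x + c^T x + lambda^T (A x - b)
Stationarity (grad_x L = 0): Q x + c + A^T lambda = 0.
Primal feasibility: A x = b.

This gives the KKT block system:
  [ Q   A^T ] [ x     ]   [-c ]
  [ A    0  ] [ lambda ] = [ b ]

Solving the linear system:
  x*      = (-1.5813, 1.0935, -0.4187)
  lambda* = (-12.0122, 8.2642)
  f(x*)   = 21.937

x* = (-1.5813, 1.0935, -0.4187), lambda* = (-12.0122, 8.2642)


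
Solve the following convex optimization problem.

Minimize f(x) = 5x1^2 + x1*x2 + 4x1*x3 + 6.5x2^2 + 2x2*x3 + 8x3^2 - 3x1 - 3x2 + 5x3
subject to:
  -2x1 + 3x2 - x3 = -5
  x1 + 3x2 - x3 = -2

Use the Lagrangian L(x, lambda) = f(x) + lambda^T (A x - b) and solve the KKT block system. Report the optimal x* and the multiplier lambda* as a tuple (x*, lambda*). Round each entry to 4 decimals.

Form the Lagrangian:
  L(x, lambda) = (1/2) x^T Q x + c^T x + lambda^T (A x - b)
Stationarity (grad_x L = 0): Q x + c + A^T lambda = 0.
Primal feasibility: A x = b.

This gives the KKT block system:
  [ Q   A^T ] [ x     ]   [-c ]
  [ A    0  ] [ lambda ] = [ b ]

Solving the linear system:
  x*      = (1, -1.0355, -0.1065)
  lambda* = (3.5878, 1.6371)
  f(x*)   = 10.3935

x* = (1, -1.0355, -0.1065), lambda* = (3.5878, 1.6371)


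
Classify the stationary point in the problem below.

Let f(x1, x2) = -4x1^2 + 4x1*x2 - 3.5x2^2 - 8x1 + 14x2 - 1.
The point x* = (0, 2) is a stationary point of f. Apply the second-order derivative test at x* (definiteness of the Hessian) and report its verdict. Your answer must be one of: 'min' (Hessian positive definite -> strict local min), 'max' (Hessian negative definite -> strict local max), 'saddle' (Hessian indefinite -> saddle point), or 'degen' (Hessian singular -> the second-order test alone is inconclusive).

Compute the Hessian H = grad^2 f:
  H = [[-8, 4], [4, -7]]
Verify stationarity: grad f(x*) = H x* + g = (0, 0).
Eigenvalues of H: -11.5311, -3.4689.
Both eigenvalues < 0, so H is negative definite -> x* is a strict local max.

max


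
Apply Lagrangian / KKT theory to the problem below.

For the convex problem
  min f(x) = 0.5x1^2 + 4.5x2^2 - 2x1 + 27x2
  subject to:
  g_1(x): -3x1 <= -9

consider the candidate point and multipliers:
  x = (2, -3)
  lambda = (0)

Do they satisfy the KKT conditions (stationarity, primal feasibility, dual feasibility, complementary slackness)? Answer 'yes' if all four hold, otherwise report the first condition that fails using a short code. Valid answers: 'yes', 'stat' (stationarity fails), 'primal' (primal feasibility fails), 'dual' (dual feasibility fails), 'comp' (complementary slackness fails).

Gradient of f: grad f(x) = Q x + c = (0, 0)
Constraint values g_i(x) = a_i^T x - b_i:
  g_1((2, -3)) = 3
Stationarity residual: grad f(x) + sum_i lambda_i a_i = (0, 0)
  -> stationarity OK
Primal feasibility (all g_i <= 0): FAILS
Dual feasibility (all lambda_i >= 0): OK
Complementary slackness (lambda_i * g_i(x) = 0 for all i): OK

Verdict: the first failing condition is primal_feasibility -> primal.

primal


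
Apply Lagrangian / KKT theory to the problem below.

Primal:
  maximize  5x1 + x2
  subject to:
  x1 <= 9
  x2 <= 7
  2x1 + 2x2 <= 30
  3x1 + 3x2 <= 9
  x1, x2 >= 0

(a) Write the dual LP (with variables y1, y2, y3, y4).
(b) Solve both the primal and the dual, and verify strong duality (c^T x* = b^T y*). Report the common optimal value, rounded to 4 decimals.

The standard primal-dual pair for 'max c^T x s.t. A x <= b, x >= 0' is:
  Dual:  min b^T y  s.t.  A^T y >= c,  y >= 0.

So the dual LP is:
  minimize  9y1 + 7y2 + 30y3 + 9y4
  subject to:
    y1 + 2y3 + 3y4 >= 5
    y2 + 2y3 + 3y4 >= 1
    y1, y2, y3, y4 >= 0

Solving the primal: x* = (3, 0).
  primal value c^T x* = 15.
Solving the dual: y* = (0, 0, 0, 1.6667).
  dual value b^T y* = 15.
Strong duality: c^T x* = b^T y*. Confirmed.

15


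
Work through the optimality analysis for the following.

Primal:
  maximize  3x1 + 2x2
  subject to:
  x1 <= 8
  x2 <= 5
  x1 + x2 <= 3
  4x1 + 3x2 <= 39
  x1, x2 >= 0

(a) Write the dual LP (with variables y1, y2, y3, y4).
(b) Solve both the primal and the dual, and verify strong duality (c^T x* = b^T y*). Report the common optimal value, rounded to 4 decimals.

The standard primal-dual pair for 'max c^T x s.t. A x <= b, x >= 0' is:
  Dual:  min b^T y  s.t.  A^T y >= c,  y >= 0.

So the dual LP is:
  minimize  8y1 + 5y2 + 3y3 + 39y4
  subject to:
    y1 + y3 + 4y4 >= 3
    y2 + y3 + 3y4 >= 2
    y1, y2, y3, y4 >= 0

Solving the primal: x* = (3, 0).
  primal value c^T x* = 9.
Solving the dual: y* = (0, 0, 3, 0).
  dual value b^T y* = 9.
Strong duality: c^T x* = b^T y*. Confirmed.

9


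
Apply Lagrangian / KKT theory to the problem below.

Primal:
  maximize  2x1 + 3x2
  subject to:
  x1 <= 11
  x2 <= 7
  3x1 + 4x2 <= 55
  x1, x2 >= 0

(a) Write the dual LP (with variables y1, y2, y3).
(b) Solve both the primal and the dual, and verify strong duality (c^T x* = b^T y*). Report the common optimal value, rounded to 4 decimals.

The standard primal-dual pair for 'max c^T x s.t. A x <= b, x >= 0' is:
  Dual:  min b^T y  s.t.  A^T y >= c,  y >= 0.

So the dual LP is:
  minimize  11y1 + 7y2 + 55y3
  subject to:
    y1 + 3y3 >= 2
    y2 + 4y3 >= 3
    y1, y2, y3 >= 0

Solving the primal: x* = (9, 7).
  primal value c^T x* = 39.
Solving the dual: y* = (0, 0.3333, 0.6667).
  dual value b^T y* = 39.
Strong duality: c^T x* = b^T y*. Confirmed.

39


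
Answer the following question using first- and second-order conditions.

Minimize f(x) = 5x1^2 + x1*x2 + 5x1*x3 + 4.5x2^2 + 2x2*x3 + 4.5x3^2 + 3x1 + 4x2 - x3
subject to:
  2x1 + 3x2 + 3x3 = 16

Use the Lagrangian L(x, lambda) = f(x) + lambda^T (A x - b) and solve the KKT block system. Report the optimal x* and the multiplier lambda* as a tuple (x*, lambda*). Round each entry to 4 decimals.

Form the Lagrangian:
  L(x, lambda) = (1/2) x^T Q x + c^T x + lambda^T (A x - b)
Stationarity (grad_x L = 0): Q x + c + A^T lambda = 0.
Primal feasibility: A x = b.

This gives the KKT block system:
  [ Q   A^T ] [ x     ]   [-c ]
  [ A    0  ] [ lambda ] = [ b ]

Solving the linear system:
  x*      = (0.0174, 2.3087, 3.013)
  lambda* = (-10.2739)
  f(x*)   = 85.3283

x* = (0.0174, 2.3087, 3.013), lambda* = (-10.2739)


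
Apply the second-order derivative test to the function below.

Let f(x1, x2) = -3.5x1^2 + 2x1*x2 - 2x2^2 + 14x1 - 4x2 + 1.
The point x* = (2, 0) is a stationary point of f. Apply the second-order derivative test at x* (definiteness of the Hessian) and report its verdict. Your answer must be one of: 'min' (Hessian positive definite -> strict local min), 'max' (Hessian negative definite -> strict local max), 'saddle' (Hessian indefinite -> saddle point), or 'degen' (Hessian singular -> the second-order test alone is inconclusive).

Compute the Hessian H = grad^2 f:
  H = [[-7, 2], [2, -4]]
Verify stationarity: grad f(x*) = H x* + g = (0, 0).
Eigenvalues of H: -8, -3.
Both eigenvalues < 0, so H is negative definite -> x* is a strict local max.

max


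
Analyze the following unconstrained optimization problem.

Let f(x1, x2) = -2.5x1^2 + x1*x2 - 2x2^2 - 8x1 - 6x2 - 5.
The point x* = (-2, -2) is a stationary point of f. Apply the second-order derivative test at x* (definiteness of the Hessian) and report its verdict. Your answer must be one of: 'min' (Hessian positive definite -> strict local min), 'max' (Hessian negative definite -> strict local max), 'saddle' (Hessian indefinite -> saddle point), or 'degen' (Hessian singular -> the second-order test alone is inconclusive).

Compute the Hessian H = grad^2 f:
  H = [[-5, 1], [1, -4]]
Verify stationarity: grad f(x*) = H x* + g = (0, 0).
Eigenvalues of H: -5.618, -3.382.
Both eigenvalues < 0, so H is negative definite -> x* is a strict local max.

max


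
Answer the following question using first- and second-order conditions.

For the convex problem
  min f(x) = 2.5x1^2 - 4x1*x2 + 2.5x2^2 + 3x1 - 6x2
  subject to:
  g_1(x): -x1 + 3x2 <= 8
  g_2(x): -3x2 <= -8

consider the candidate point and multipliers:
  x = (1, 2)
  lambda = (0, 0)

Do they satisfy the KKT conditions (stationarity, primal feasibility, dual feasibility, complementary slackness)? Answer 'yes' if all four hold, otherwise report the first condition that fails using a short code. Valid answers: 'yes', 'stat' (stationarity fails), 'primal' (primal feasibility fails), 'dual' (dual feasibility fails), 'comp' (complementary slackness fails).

Gradient of f: grad f(x) = Q x + c = (0, 0)
Constraint values g_i(x) = a_i^T x - b_i:
  g_1((1, 2)) = -3
  g_2((1, 2)) = 2
Stationarity residual: grad f(x) + sum_i lambda_i a_i = (0, 0)
  -> stationarity OK
Primal feasibility (all g_i <= 0): FAILS
Dual feasibility (all lambda_i >= 0): OK
Complementary slackness (lambda_i * g_i(x) = 0 for all i): OK

Verdict: the first failing condition is primal_feasibility -> primal.

primal


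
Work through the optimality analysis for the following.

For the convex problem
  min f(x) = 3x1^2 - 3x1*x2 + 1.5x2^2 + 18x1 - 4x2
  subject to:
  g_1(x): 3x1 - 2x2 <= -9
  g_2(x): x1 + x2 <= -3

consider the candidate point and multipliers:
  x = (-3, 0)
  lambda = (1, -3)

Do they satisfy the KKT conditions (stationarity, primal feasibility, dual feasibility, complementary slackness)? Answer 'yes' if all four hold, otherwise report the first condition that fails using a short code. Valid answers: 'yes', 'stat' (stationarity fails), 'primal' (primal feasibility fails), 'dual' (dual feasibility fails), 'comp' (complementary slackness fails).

Gradient of f: grad f(x) = Q x + c = (0, 5)
Constraint values g_i(x) = a_i^T x - b_i:
  g_1((-3, 0)) = 0
  g_2((-3, 0)) = 0
Stationarity residual: grad f(x) + sum_i lambda_i a_i = (0, 0)
  -> stationarity OK
Primal feasibility (all g_i <= 0): OK
Dual feasibility (all lambda_i >= 0): FAILS
Complementary slackness (lambda_i * g_i(x) = 0 for all i): OK

Verdict: the first failing condition is dual_feasibility -> dual.

dual


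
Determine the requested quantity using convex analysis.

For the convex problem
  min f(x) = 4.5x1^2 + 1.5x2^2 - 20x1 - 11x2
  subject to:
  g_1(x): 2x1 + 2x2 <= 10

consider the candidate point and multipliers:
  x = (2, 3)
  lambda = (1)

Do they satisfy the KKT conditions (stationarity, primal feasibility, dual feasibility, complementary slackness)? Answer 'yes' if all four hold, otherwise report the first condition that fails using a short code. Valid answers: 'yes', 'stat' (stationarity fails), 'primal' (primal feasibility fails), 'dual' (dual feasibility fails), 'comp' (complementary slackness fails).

Gradient of f: grad f(x) = Q x + c = (-2, -2)
Constraint values g_i(x) = a_i^T x - b_i:
  g_1((2, 3)) = 0
Stationarity residual: grad f(x) + sum_i lambda_i a_i = (0, 0)
  -> stationarity OK
Primal feasibility (all g_i <= 0): OK
Dual feasibility (all lambda_i >= 0): OK
Complementary slackness (lambda_i * g_i(x) = 0 for all i): OK

Verdict: yes, KKT holds.

yes
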